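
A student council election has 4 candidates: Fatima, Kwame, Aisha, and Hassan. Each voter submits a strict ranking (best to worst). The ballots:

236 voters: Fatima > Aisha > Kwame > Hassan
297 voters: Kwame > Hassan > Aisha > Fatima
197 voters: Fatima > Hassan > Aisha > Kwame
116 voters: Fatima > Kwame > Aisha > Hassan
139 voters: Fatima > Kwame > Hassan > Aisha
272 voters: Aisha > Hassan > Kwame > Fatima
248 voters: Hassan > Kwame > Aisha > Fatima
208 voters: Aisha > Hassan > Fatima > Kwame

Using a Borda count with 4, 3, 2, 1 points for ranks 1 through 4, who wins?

Hassan

Fatima: 236·4 + 297·1 + 197·4 + 116·4 + 139·4 + 272·1 + 248·1 + 208·2 = 3985
Kwame: 236·2 + 297·4 + 197·1 + 116·3 + 139·3 + 272·2 + 248·3 + 208·1 = 4118
Aisha: 236·3 + 297·2 + 197·2 + 116·2 + 139·1 + 272·4 + 248·2 + 208·4 = 4483
Hassan: 236·1 + 297·3 + 197·3 + 116·1 + 139·2 + 272·3 + 248·4 + 208·3 = 4544
Hassan has the highest Borda score (4544).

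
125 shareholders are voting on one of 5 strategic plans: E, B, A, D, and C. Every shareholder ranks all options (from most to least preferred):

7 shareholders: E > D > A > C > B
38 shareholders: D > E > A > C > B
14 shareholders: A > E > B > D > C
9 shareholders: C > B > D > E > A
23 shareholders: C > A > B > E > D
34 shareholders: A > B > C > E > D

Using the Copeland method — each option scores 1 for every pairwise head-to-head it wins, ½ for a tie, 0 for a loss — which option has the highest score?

E: beats D; loses to B, A, and C → score 1.
B: beats E and D; loses to A and C → score 2.
A: beats E, B, D, and C → score 4.
D: loses to E, B, A, and C → score 0.
C: beats E, B, and D; loses to A → score 3.
A has the best pairwise record.

A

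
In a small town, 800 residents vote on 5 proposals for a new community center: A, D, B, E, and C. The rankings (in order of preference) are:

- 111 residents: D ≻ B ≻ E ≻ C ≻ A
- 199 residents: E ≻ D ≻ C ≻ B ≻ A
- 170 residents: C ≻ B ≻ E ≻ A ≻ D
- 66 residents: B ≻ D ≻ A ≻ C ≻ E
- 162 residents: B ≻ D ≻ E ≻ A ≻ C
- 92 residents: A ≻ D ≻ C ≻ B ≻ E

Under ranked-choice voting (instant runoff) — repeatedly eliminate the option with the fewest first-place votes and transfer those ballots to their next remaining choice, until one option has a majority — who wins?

Round 1: A 92, D 111, B 228, E 199, C 170. Eliminate A.
Round 2: D 203, B 228, E 199, C 170. Eliminate C.
Round 3: D 203, B 398, E 199. Eliminate E.
Round 4: D 402, B 398. D has a majority.

D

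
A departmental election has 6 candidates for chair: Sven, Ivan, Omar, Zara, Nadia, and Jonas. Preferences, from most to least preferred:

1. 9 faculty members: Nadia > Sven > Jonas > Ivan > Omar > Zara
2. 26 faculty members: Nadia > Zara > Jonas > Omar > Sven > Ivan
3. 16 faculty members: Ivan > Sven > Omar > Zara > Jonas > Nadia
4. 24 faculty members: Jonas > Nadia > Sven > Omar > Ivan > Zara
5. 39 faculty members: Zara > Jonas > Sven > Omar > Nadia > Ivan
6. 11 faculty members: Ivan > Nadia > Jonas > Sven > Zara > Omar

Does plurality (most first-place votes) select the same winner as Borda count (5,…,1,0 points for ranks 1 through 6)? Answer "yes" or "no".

no

Plurality — first-place votes: Sven 0, Ivan 27, Omar 0, Zara 39, Nadia 35, Jonas 24. Winner: Zara.
Borda — scores: Sven 337, Ivan 177, Omar 235, Zara 342, Nadia 354, Jonas 430. Winner: Jonas.
The two methods disagree.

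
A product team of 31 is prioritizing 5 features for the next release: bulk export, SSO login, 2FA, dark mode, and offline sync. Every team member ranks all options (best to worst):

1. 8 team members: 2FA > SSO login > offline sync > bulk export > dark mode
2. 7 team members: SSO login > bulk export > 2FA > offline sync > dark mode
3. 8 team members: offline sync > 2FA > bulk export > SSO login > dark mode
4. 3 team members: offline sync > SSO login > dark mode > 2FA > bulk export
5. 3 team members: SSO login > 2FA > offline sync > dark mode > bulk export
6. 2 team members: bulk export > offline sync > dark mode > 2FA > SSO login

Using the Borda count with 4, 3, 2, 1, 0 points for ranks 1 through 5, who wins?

2FA

bulk export: 8·1 + 7·3 + 8·2 + 3·0 + 3·0 + 2·4 = 53
SSO login: 8·3 + 7·4 + 8·1 + 3·3 + 3·4 + 2·0 = 81
2FA: 8·4 + 7·2 + 8·3 + 3·1 + 3·3 + 2·1 = 84
dark mode: 8·0 + 7·0 + 8·0 + 3·2 + 3·1 + 2·2 = 13
offline sync: 8·2 + 7·1 + 8·4 + 3·4 + 3·2 + 2·3 = 79
2FA has the highest Borda score (84).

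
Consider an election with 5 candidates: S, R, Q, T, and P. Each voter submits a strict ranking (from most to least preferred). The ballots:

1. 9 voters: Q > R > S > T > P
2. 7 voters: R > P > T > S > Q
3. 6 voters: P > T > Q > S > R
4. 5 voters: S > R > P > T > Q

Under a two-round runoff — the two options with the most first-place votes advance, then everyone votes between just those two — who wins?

Q

Round 1 first-place votes: S 5, R 7, Q 9, T 0, P 6.
Q and R advance.
Runoff: Q is preferred to R by 15 voters; R by 12.
Q wins the runoff.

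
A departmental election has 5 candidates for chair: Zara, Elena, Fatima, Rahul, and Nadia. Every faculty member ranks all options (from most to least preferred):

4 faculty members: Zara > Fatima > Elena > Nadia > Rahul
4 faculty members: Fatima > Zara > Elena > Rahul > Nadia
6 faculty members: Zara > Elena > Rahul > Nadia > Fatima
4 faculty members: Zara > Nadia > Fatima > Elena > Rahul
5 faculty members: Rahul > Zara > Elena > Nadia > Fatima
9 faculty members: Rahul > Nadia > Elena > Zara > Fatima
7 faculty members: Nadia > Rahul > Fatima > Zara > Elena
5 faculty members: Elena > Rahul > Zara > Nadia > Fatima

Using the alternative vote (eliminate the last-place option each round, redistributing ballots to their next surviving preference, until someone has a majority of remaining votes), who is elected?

Round 1: Zara 14, Elena 5, Fatima 4, Rahul 14, Nadia 7. Eliminate Fatima.
Round 2: Zara 18, Elena 5, Rahul 14, Nadia 7. Eliminate Elena.
Round 3: Zara 18, Rahul 19, Nadia 7. Eliminate Nadia.
Round 4: Zara 18, Rahul 26. Rahul has a majority.

Rahul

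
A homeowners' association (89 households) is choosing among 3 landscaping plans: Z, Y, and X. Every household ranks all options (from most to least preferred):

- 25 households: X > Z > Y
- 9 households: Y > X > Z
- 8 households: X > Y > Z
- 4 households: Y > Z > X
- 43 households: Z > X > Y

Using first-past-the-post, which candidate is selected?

Z

First-place votes: Z 43, Y 13, X 33.
Z has the most first-place votes.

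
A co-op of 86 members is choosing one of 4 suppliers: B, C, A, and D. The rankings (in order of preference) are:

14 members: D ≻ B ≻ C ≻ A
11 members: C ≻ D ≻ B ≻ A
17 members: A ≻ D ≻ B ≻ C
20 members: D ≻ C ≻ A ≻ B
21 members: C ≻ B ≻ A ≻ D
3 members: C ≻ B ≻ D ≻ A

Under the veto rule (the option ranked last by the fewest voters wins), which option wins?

C

Last-place votes: B 20, C 17, A 28, D 21.
C is ranked last by the fewest voters, so C wins.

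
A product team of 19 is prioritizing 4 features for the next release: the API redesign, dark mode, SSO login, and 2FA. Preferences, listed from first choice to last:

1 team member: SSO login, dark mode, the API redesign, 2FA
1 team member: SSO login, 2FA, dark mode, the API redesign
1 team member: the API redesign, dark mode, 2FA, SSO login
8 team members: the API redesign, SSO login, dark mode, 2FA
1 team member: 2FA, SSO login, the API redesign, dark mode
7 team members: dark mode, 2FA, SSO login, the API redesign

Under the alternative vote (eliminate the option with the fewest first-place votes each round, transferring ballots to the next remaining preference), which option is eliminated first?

2FA

Round 1: the API redesign 9, dark mode 7, SSO login 2, 2FA 1. Eliminate 2FA.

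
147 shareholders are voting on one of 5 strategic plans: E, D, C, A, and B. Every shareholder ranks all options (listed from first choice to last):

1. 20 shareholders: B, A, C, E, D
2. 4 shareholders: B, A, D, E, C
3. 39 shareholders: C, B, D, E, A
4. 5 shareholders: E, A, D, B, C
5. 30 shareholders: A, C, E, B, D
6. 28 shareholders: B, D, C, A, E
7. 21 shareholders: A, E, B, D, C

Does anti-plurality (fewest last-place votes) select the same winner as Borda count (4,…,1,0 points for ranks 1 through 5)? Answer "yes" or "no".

Anti-plurality — last-place votes: E 28, D 50, C 30, A 39, B 0. Winner: B.
Borda — scores: E 206, D 201, C 342, A 319, B 402. Winner: B.
The two methods agree.

yes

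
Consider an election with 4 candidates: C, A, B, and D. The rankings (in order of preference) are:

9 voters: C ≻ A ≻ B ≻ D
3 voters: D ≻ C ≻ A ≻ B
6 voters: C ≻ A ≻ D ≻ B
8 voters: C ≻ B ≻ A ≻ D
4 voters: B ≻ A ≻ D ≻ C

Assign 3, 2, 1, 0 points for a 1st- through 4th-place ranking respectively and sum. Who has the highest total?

C

C: 9·3 + 3·2 + 6·3 + 8·3 + 4·0 = 75
A: 9·2 + 3·1 + 6·2 + 8·1 + 4·2 = 49
B: 9·1 + 3·0 + 6·0 + 8·2 + 4·3 = 37
D: 9·0 + 3·3 + 6·1 + 8·0 + 4·1 = 19
C has the highest Borda score (75).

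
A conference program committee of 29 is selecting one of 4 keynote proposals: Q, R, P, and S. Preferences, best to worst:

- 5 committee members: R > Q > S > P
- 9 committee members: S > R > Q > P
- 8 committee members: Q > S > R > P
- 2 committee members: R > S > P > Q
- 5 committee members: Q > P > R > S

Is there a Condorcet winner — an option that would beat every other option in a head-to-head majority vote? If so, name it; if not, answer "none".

none

Checking pairwise contests:
R beats Q 16–13.
S beats R 17–12.
Q beats P 27–2.
Q beats S 18–11.
Every option loses at least one head-to-head, so there is no Condorcet winner.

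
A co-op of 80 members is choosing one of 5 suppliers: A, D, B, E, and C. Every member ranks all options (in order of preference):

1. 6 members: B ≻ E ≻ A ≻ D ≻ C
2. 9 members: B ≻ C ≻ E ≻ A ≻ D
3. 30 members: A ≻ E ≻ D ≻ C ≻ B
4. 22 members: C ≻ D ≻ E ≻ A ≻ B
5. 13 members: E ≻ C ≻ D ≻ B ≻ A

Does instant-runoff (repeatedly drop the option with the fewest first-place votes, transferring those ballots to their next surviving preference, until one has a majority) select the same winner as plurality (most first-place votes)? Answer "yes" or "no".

Instant-runoff — R1 A 30, D 0, B 15, E 13, C 22 (D out); R2 A 30, B 15, E 13, C 22 (E out); R3 A 30, B 15, C 35 (B out); R4 A 36, C 44 (C winner). Winner: C.
Plurality — first-place votes: A 30, D 0, B 15, E 13, C 22. Winner: A.
The two methods disagree.

no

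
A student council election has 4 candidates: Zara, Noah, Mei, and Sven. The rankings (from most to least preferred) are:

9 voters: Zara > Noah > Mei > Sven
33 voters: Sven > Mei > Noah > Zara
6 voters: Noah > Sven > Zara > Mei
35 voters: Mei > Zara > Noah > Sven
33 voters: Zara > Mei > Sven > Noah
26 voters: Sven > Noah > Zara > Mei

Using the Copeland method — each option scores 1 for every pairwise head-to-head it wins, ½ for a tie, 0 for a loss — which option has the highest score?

Zara: beats Noah, Mei, and Sven → score 3.
Noah: loses to Zara, Mei, and Sven → score 0.
Mei: beats Noah and Sven; loses to Zara → score 2.
Sven: beats Noah; loses to Zara and Mei → score 1.
Zara has the best pairwise record.

Zara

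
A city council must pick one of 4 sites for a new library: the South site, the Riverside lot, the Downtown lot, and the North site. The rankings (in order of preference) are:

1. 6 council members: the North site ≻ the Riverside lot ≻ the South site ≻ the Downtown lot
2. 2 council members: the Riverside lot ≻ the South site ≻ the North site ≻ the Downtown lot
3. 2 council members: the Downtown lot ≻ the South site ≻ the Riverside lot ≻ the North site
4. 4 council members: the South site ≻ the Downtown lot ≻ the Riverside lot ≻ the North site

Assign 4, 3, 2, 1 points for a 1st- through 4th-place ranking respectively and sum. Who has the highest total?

the South site

the South site: 6·2 + 2·3 + 2·3 + 4·4 = 40
the Riverside lot: 6·3 + 2·4 + 2·2 + 4·2 = 38
the Downtown lot: 6·1 + 2·1 + 2·4 + 4·3 = 28
the North site: 6·4 + 2·2 + 2·1 + 4·1 = 34
the South site has the highest Borda score (40).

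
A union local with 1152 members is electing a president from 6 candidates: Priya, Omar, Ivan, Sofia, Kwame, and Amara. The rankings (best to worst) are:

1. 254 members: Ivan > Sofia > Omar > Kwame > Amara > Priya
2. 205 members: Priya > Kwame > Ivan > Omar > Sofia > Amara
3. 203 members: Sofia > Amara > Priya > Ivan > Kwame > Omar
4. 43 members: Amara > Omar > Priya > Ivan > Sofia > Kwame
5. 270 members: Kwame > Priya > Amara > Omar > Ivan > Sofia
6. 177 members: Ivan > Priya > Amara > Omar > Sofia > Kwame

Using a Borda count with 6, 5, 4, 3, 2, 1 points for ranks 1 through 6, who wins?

Priya: 254·1 + 205·6 + 203·4 + 43·4 + 270·5 + 177·5 = 4703
Omar: 254·4 + 205·3 + 203·1 + 43·5 + 270·3 + 177·3 = 3390
Ivan: 254·6 + 205·4 + 203·3 + 43·3 + 270·2 + 177·6 = 4684
Sofia: 254·5 + 205·2 + 203·6 + 43·2 + 270·1 + 177·2 = 3608
Kwame: 254·3 + 205·5 + 203·2 + 43·1 + 270·6 + 177·1 = 4033
Amara: 254·2 + 205·1 + 203·5 + 43·6 + 270·4 + 177·4 = 3774
Priya has the highest Borda score (4703).

Priya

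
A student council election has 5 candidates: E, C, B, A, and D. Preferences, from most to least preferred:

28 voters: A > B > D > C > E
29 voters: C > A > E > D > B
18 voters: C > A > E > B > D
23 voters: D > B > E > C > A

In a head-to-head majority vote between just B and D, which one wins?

D

Voters preferring B to D: 46; preferring D to B: 52.
D wins the head-to-head.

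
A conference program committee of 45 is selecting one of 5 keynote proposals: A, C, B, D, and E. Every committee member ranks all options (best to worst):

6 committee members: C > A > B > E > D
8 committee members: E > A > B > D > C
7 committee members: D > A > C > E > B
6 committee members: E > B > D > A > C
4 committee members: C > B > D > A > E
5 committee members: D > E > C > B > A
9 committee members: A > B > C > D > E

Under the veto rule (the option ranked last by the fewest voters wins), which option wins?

Last-place votes: A 5, C 14, B 7, D 6, E 13.
A is ranked last by the fewest voters, so A wins.

A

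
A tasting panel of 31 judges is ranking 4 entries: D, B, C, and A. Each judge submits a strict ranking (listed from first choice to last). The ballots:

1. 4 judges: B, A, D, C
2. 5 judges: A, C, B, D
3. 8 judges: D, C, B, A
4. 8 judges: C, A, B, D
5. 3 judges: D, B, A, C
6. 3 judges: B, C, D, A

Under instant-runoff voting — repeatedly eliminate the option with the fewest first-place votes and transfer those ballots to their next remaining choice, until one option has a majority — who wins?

Round 1: D 11, B 7, C 8, A 5. Eliminate A.
Round 2: D 11, B 7, C 13. Eliminate B.
Round 3: D 15, C 16. C has a majority.

C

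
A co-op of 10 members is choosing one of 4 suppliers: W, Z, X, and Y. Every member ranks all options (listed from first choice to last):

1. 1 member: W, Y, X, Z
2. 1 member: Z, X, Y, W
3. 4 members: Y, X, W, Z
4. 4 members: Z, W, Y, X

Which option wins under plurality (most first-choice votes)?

First-place votes: W 1, Z 5, X 0, Y 4.
Z has the most first-place votes.

Z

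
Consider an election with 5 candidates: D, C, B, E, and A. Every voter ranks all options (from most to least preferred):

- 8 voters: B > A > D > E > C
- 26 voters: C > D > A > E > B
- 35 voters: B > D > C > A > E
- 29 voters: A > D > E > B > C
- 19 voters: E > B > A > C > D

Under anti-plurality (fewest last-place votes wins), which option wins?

A

Last-place votes: D 19, C 37, B 26, E 35, A 0.
A is ranked last by the fewest voters, so A wins.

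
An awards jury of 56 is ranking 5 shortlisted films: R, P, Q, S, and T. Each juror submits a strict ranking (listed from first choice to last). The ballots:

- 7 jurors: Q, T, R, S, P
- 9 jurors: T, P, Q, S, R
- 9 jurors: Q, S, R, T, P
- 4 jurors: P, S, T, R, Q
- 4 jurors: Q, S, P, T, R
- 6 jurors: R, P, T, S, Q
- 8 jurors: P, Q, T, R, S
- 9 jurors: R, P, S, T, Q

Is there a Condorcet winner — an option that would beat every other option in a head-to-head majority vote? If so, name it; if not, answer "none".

Checking pairwise contests:
Q beats R 37–19.
R beats P 31–25.
P beats Q 36–20.
R beats S 30–26.
P beats T 31–25.
Every option loses at least one head-to-head, so there is no Condorcet winner.

none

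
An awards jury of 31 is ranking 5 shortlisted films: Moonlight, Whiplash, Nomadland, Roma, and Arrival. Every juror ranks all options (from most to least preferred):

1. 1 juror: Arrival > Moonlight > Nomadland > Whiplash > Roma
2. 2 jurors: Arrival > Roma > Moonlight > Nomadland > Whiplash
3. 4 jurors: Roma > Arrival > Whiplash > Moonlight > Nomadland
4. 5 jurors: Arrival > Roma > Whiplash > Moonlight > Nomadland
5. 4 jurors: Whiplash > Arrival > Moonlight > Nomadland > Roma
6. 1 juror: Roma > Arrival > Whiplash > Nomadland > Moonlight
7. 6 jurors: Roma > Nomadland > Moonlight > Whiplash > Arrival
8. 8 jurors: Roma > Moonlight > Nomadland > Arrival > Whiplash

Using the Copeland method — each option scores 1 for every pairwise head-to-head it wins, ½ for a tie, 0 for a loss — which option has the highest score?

Moonlight: beats Whiplash and Nomadland; loses to Roma and Arrival → score 2.
Whiplash: loses to Moonlight, Nomadland, Roma, and Arrival → score 0.
Nomadland: beats Whiplash; loses to Moonlight, Roma, and Arrival → score 1.
Roma: beats Moonlight, Whiplash, Nomadland, and Arrival → score 4.
Arrival: beats Moonlight, Whiplash, and Nomadland; loses to Roma → score 3.
Roma has the best pairwise record.

Roma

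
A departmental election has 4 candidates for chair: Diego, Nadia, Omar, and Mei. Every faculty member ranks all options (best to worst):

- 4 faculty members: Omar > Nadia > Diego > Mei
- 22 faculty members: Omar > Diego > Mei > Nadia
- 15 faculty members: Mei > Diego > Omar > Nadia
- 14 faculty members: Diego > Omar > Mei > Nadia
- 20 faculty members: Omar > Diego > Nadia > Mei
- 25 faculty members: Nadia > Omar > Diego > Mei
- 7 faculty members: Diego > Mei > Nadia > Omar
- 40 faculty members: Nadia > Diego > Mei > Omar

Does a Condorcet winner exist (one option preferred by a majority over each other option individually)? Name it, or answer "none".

Diego vs Nadia: 78–69 for Diego.
Diego vs Omar: 76–71 for Diego.
Diego vs Mei: 132–15 for Diego.
Diego beats every other option head-to-head.

Diego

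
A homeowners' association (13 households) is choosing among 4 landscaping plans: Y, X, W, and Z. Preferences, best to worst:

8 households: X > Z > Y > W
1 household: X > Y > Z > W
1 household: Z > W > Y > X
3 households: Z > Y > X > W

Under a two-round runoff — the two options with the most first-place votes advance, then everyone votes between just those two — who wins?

X

Round 1 first-place votes: Y 0, X 9, W 0, Z 4.
X and Z advance.
Runoff: X is preferred to Z by 9 voters; Z by 4.
X wins the runoff.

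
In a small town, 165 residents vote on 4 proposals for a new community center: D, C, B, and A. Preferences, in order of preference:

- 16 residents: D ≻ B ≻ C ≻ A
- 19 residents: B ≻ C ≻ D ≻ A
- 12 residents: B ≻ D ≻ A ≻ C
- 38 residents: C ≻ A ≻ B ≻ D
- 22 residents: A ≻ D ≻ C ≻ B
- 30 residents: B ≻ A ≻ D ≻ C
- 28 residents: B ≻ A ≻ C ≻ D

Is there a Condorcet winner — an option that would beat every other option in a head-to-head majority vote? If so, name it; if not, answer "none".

B vs D: 127–38 for B.
B vs C: 105–60 for B.
B vs A: 105–60 for B.
B beats every other option head-to-head.

B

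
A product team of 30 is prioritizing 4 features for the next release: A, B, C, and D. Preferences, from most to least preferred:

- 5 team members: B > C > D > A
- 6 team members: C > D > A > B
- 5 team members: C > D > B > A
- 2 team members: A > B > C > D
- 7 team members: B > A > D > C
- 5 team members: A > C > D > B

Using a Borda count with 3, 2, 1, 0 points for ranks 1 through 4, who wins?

A: 5·0 + 6·1 + 5·0 + 2·3 + 7·2 + 5·3 = 41
B: 5·3 + 6·0 + 5·1 + 2·2 + 7·3 + 5·0 = 45
C: 5·2 + 6·3 + 5·3 + 2·1 + 7·0 + 5·2 = 55
D: 5·1 + 6·2 + 5·2 + 2·0 + 7·1 + 5·1 = 39
C has the highest Borda score (55).

C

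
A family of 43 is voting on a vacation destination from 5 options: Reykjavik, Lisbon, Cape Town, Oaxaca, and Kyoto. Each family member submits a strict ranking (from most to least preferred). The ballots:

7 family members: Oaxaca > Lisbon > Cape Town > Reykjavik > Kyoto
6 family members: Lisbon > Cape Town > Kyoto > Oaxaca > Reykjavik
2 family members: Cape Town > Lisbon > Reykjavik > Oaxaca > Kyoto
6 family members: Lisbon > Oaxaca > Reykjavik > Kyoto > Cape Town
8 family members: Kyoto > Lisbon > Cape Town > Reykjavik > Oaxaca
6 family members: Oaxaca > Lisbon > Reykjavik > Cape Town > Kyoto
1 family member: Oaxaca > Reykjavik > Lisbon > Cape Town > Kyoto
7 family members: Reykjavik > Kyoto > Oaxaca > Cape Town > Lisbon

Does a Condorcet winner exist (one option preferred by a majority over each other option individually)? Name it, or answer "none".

Lisbon vs Reykjavik: 35–8 for Lisbon.
Lisbon vs Cape Town: 34–9 for Lisbon.
Lisbon vs Oaxaca: 22–21 for Lisbon.
Lisbon vs Kyoto: 28–15 for Lisbon.
Lisbon beats every other option head-to-head.

Lisbon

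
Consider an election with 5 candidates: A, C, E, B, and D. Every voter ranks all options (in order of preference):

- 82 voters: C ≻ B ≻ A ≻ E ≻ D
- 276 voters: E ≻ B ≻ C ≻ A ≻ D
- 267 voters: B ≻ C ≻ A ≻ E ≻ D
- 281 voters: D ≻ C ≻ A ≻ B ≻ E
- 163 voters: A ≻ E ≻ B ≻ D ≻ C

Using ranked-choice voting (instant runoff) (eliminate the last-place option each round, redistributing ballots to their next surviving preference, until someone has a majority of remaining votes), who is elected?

Round 1: A 163, C 82, E 276, B 267, D 281. Eliminate C.
Round 2: A 163, E 276, B 349, D 281. Eliminate A.
Round 3: E 439, B 349, D 281. Eliminate D.
Round 4: E 439, B 630. B has a majority.

B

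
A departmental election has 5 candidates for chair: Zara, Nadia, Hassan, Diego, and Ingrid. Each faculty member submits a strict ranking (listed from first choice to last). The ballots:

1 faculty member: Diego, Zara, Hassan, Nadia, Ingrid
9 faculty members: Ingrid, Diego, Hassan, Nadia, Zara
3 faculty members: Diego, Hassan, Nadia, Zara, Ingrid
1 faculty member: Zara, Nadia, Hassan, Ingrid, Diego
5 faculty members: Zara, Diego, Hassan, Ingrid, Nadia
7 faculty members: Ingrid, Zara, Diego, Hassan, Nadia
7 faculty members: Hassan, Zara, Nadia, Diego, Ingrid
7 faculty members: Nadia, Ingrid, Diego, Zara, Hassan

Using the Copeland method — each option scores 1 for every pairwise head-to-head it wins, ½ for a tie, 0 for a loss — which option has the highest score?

Zara: beats Nadia and Hassan; ties Diego; loses to Ingrid → score 2.5.
Nadia: loses to Zara, Hassan, Diego, and Ingrid → score 0.
Hassan: beats Nadia; loses to Zara, Diego, and Ingrid → score 1.
Diego: beats Nadia and Hassan; ties Zara; loses to Ingrid → score 2.5.
Ingrid: beats Zara, Nadia, Hassan, and Diego → score 4.
Ingrid has the best pairwise record.

Ingrid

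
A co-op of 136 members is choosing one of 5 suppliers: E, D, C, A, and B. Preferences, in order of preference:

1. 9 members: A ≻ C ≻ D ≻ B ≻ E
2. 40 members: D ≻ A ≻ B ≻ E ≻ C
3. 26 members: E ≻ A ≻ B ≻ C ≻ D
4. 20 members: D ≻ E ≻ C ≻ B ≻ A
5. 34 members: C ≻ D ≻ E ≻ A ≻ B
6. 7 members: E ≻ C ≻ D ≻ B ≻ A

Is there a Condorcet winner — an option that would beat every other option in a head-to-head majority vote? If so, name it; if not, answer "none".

none

Checking pairwise contests:
D beats E 103–33.
C beats D 76–60.
E beats C 93–43.
E beats A 87–49.
E beats B 87–49.
Every option loses at least one head-to-head, so there is no Condorcet winner.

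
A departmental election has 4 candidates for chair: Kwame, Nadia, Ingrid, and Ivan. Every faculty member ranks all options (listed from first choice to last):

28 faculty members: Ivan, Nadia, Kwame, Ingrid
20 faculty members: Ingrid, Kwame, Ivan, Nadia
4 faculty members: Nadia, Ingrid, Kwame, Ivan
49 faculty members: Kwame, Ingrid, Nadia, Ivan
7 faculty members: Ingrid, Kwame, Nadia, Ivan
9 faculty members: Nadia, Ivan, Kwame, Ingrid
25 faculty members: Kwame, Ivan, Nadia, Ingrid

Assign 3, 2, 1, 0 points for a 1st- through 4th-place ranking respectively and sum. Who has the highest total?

Kwame

Kwame: 28·1 + 20·2 + 4·1 + 49·3 + 7·2 + 9·1 + 25·3 = 317
Nadia: 28·2 + 20·0 + 4·3 + 49·1 + 7·1 + 9·3 + 25·1 = 176
Ingrid: 28·0 + 20·3 + 4·2 + 49·2 + 7·3 + 9·0 + 25·0 = 187
Ivan: 28·3 + 20·1 + 4·0 + 49·0 + 7·0 + 9·2 + 25·2 = 172
Kwame has the highest Borda score (317).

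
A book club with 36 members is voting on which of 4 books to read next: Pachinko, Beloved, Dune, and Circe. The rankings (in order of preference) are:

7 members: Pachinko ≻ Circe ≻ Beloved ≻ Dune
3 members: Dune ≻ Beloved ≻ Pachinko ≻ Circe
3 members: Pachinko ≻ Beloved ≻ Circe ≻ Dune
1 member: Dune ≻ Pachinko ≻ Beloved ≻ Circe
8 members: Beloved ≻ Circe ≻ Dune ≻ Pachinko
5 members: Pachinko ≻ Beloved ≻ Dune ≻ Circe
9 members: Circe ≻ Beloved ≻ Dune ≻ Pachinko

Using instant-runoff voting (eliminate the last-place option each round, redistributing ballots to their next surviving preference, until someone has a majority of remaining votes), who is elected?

Beloved

Round 1: Pachinko 15, Beloved 8, Dune 4, Circe 9. Eliminate Dune.
Round 2: Pachinko 16, Beloved 11, Circe 9. Eliminate Circe.
Round 3: Pachinko 16, Beloved 20. Beloved has a majority.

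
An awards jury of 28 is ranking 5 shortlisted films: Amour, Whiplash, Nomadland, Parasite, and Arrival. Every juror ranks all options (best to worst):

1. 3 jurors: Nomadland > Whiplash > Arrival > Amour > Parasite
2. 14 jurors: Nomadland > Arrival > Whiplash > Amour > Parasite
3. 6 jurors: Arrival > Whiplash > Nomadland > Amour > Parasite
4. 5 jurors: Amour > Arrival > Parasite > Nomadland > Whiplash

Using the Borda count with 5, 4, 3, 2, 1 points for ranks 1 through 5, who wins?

Amour: 3·2 + 14·2 + 6·2 + 5·5 = 71
Whiplash: 3·4 + 14·3 + 6·4 + 5·1 = 83
Nomadland: 3·5 + 14·5 + 6·3 + 5·2 = 113
Parasite: 3·1 + 14·1 + 6·1 + 5·3 = 38
Arrival: 3·3 + 14·4 + 6·5 + 5·4 = 115
Arrival has the highest Borda score (115).

Arrival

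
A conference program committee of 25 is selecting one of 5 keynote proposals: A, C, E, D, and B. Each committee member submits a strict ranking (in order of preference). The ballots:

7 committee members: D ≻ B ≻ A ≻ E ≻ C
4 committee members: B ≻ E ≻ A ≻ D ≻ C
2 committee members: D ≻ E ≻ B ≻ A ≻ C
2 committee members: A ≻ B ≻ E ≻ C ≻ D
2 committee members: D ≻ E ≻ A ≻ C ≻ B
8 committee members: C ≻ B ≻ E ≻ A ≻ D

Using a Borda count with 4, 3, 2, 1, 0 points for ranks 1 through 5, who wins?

A: 7·2 + 4·2 + 2·1 + 2·4 + 2·2 + 8·1 = 44
C: 7·0 + 4·0 + 2·0 + 2·1 + 2·1 + 8·4 = 36
E: 7·1 + 4·3 + 2·3 + 2·2 + 2·3 + 8·2 = 51
D: 7·4 + 4·1 + 2·4 + 2·0 + 2·4 + 8·0 = 48
B: 7·3 + 4·4 + 2·2 + 2·3 + 2·0 + 8·3 = 71
B has the highest Borda score (71).

B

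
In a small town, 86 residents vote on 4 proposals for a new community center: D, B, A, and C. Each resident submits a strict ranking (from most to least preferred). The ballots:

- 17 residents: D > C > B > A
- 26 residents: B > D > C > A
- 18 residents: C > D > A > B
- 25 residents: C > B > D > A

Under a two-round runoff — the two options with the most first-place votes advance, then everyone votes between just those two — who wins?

Round 1 first-place votes: D 17, B 26, A 0, C 43.
C and B advance.
Runoff: C is preferred to B by 60 voters; B by 26.
C wins the runoff.

C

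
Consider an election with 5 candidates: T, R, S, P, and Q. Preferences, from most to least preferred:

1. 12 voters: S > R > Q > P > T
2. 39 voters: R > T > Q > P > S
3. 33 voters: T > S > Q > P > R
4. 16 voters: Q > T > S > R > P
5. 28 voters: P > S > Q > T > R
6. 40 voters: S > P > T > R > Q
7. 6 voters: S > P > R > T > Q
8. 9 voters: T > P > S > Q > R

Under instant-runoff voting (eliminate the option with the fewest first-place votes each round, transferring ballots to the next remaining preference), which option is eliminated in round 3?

Round 1: T 42, R 39, S 58, P 28, Q 16. Eliminate Q.
Round 2: T 58, R 39, S 58, P 28. Eliminate P.
Round 3: T 58, R 39, S 86. Eliminate R.

R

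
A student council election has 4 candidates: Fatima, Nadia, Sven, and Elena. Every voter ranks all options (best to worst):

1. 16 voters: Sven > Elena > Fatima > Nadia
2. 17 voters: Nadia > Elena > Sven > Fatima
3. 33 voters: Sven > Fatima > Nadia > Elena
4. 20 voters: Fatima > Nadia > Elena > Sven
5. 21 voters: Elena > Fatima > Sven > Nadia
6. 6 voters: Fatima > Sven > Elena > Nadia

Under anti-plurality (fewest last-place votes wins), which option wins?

Last-place votes: Fatima 17, Nadia 43, Sven 20, Elena 33.
Fatima is ranked last by the fewest voters, so Fatima wins.

Fatima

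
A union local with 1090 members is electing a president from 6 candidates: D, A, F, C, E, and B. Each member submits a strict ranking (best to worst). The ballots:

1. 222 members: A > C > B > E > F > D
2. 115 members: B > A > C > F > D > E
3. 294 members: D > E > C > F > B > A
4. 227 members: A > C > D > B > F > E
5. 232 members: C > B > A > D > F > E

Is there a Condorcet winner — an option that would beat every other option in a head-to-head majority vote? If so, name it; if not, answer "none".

none

Checking pairwise contests:
A beats D 796–294.
B beats A 641–449.
D beats F 753–337.
A beats C 564–526.
D beats E 868–222.
C beats B 975–115.
Every option loses at least one head-to-head, so there is no Condorcet winner.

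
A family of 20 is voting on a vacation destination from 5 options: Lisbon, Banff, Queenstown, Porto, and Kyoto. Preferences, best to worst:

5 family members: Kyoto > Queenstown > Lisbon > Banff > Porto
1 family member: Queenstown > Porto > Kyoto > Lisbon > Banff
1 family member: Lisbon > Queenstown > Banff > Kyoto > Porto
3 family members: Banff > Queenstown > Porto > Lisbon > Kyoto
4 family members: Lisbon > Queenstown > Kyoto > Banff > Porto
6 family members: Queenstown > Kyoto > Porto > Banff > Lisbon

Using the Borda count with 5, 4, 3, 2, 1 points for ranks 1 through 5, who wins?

Lisbon: 5·3 + 1·2 + 1·5 + 3·2 + 4·5 + 6·1 = 54
Banff: 5·2 + 1·1 + 1·3 + 3·5 + 4·2 + 6·2 = 49
Queenstown: 5·4 + 1·5 + 1·4 + 3·4 + 4·4 + 6·5 = 87
Porto: 5·1 + 1·4 + 1·1 + 3·3 + 4·1 + 6·3 = 41
Kyoto: 5·5 + 1·3 + 1·2 + 3·1 + 4·3 + 6·4 = 69
Queenstown has the highest Borda score (87).

Queenstown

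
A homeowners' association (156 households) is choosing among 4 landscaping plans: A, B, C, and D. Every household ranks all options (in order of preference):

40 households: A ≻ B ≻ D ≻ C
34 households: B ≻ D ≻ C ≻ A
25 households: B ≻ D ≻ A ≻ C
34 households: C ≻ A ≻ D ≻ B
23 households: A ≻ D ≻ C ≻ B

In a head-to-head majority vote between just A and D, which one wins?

A

Voters preferring A to D: 97; preferring D to A: 59.
A wins the head-to-head.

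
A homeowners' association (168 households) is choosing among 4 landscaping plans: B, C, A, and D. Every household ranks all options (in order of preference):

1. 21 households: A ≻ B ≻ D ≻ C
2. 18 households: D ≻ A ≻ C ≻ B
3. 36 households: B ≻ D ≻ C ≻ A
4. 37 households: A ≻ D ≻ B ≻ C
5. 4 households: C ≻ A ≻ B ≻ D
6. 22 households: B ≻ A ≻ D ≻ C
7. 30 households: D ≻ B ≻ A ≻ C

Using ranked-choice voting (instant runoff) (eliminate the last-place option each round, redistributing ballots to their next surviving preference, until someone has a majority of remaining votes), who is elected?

Round 1: B 58, C 4, A 58, D 48. Eliminate C.
Round 2: B 58, A 62, D 48. Eliminate D.
Round 3: B 88, A 80. B has a majority.

B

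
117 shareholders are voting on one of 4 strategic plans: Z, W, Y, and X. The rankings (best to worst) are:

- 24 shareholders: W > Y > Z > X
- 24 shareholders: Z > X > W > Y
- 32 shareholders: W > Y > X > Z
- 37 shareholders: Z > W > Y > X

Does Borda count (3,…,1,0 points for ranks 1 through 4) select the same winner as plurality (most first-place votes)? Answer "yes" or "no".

Borda — scores: Z 207, W 266, Y 149, X 80. Winner: W.
Plurality — first-place votes: Z 61, W 56, Y 0, X 0. Winner: Z.
The two methods disagree.

no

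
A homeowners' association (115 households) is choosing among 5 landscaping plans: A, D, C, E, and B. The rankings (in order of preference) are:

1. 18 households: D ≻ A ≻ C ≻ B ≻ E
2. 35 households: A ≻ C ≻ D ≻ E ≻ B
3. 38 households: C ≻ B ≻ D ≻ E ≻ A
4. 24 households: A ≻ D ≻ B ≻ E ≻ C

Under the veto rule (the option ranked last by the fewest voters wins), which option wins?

D

Last-place votes: A 38, D 0, C 24, E 18, B 35.
D is ranked last by the fewest voters, so D wins.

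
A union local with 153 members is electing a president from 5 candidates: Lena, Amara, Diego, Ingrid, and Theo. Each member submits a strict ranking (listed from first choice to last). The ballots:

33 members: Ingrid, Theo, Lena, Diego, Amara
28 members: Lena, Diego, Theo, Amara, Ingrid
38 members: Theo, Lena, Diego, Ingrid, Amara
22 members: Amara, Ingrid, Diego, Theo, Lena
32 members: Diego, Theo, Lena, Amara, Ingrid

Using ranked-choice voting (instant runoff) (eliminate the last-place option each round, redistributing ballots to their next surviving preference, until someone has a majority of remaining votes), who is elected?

Diego

Round 1: Lena 28, Amara 22, Diego 32, Ingrid 33, Theo 38. Eliminate Amara.
Round 2: Lena 28, Diego 32, Ingrid 55, Theo 38. Eliminate Lena.
Round 3: Diego 60, Ingrid 55, Theo 38. Eliminate Theo.
Round 4: Diego 98, Ingrid 55. Diego has a majority.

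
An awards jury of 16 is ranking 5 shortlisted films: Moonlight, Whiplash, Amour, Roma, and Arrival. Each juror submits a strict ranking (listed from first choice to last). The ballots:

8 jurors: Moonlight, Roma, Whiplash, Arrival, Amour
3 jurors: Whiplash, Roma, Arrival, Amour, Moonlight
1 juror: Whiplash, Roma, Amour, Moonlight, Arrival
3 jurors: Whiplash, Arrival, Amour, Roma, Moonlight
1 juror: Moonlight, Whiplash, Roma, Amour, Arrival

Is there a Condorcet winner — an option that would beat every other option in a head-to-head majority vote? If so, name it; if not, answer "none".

Moonlight

Moonlight vs Whiplash: 9–7 for Moonlight.
Moonlight vs Amour: 9–7 for Moonlight.
Moonlight vs Roma: 9–7 for Moonlight.
Moonlight vs Arrival: 10–6 for Moonlight.
Moonlight beats every other option head-to-head.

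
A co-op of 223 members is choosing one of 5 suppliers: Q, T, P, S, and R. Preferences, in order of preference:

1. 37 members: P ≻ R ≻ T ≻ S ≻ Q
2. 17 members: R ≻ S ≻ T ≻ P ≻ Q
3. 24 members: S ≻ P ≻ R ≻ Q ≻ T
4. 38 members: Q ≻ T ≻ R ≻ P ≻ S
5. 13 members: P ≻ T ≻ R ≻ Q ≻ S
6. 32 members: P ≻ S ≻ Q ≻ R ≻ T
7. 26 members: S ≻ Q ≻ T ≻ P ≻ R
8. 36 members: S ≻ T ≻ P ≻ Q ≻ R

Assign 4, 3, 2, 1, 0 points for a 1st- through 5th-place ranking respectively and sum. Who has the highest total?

Q: 37·0 + 17·0 + 24·1 + 38·4 + 13·1 + 32·2 + 26·3 + 36·1 = 367
T: 37·2 + 17·2 + 24·0 + 38·3 + 13·3 + 32·0 + 26·2 + 36·3 = 421
P: 37·4 + 17·1 + 24·3 + 38·1 + 13·4 + 32·4 + 26·1 + 36·2 = 553
S: 37·1 + 17·3 + 24·4 + 38·0 + 13·0 + 32·3 + 26·4 + 36·4 = 528
R: 37·3 + 17·4 + 24·2 + 38·2 + 13·2 + 32·1 + 26·0 + 36·0 = 361
P has the highest Borda score (553).

P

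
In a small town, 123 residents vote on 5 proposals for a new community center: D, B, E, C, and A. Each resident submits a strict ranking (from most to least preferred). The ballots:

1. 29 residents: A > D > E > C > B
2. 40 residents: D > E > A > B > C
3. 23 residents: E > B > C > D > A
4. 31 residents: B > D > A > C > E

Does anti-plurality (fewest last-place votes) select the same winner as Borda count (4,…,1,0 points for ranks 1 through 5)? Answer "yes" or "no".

Anti-plurality — last-place votes: D 0, B 29, E 31, C 40, A 23. Winner: D.
Borda — scores: D 363, B 233, E 270, C 106, A 258. Winner: D.
The two methods agree.

yes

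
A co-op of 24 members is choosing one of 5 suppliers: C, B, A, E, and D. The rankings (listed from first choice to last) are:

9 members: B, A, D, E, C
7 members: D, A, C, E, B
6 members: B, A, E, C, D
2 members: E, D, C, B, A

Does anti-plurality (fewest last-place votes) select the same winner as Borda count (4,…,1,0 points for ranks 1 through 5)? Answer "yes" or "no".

Anti-plurality — last-place votes: C 9, B 7, A 2, E 0, D 6. Winner: E.
Borda — scores: C 24, B 62, A 66, E 36, D 52. Winner: A.
The two methods disagree.

no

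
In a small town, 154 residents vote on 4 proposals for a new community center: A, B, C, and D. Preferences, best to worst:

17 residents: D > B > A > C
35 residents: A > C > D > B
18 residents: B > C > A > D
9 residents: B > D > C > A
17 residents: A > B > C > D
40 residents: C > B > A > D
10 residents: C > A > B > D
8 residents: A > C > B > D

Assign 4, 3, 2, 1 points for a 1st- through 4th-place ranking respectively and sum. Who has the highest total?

C

A: 17·2 + 35·4 + 18·2 + 9·1 + 17·4 + 40·2 + 10·3 + 8·4 = 429
B: 17·3 + 35·1 + 18·4 + 9·4 + 17·3 + 40·3 + 10·2 + 8·2 = 401
C: 17·1 + 35·3 + 18·3 + 9·2 + 17·2 + 40·4 + 10·4 + 8·3 = 452
D: 17·4 + 35·2 + 18·1 + 9·3 + 17·1 + 40·1 + 10·1 + 8·1 = 258
C has the highest Borda score (452).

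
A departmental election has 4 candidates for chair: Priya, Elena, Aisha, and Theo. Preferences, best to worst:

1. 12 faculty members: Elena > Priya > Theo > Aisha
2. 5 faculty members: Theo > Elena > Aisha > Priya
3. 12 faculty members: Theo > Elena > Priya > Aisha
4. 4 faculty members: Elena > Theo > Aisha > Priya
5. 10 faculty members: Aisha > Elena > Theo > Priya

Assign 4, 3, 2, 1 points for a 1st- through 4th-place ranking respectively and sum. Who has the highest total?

Priya: 12·3 + 5·1 + 12·2 + 4·1 + 10·1 = 79
Elena: 12·4 + 5·3 + 12·3 + 4·4 + 10·3 = 145
Aisha: 12·1 + 5·2 + 12·1 + 4·2 + 10·4 = 82
Theo: 12·2 + 5·4 + 12·4 + 4·3 + 10·2 = 124
Elena has the highest Borda score (145).

Elena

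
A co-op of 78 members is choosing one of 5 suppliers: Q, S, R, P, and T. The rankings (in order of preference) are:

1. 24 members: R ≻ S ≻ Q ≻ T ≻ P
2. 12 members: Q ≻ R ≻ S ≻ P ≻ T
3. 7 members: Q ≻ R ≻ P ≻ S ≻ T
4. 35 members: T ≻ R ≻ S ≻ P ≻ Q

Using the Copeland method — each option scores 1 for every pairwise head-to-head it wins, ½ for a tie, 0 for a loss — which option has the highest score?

R

Q: beats P and T; loses to S and R → score 2.
S: beats Q, P, and T; loses to R → score 3.
R: beats Q, S, P, and T → score 4.
P: loses to Q, S, R, and T → score 0.
T: beats P; loses to Q, S, and R → score 1.
R has the best pairwise record.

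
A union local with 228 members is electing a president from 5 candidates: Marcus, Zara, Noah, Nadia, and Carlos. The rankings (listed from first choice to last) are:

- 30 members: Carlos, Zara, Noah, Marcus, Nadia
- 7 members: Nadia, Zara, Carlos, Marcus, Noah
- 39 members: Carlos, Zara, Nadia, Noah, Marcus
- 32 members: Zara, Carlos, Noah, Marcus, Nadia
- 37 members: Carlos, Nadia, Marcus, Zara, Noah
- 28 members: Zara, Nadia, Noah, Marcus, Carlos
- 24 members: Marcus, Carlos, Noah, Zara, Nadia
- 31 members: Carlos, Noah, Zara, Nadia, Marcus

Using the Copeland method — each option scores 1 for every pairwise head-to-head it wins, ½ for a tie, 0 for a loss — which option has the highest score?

Carlos

Marcus: loses to Zara, Noah, Nadia, and Carlos → score 0.
Zara: beats Marcus, Noah, and Nadia; loses to Carlos → score 3.
Noah: beats Marcus and Nadia; loses to Zara and Carlos → score 2.
Nadia: beats Marcus; loses to Zara, Noah, and Carlos → score 1.
Carlos: beats Marcus, Zara, Noah, and Nadia → score 4.
Carlos has the best pairwise record.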